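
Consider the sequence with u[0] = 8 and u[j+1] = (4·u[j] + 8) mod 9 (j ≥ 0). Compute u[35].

0

u[0] = 8; u[1] = 4; u[2] = 6; u[3] = 5; u[4] = 1; u[5] = 3; u[6] = 2; u[7] = 7; u[8] = 0; u[9] = 8.
Since u[9] = u[0] = 8, the sequence is periodic with period 9.
(35 - 0) mod 9 = 8, so u[35] = u[8] = 0.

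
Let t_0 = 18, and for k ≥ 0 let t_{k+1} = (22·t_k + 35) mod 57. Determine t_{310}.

Listing terms: t_0 = 18, t_1 = 32, t_2 = 55, t_3 = 48, t_4 = 8, t_5 = 40, t_6 = 3, t_7 = 44, t_8 = 34, t_9 = 42, t_{10} = 47, t_{11} = 43, t_{12} = 12, t_{13} = 14, t_{14} = 1, t_{15} = 0, t_{16} = 35, t_{17} = 7, t_{18} = 18.
The sequence repeats with period 18.
So t_{310} = t_{0 + ((310-0) mod 18)} = t_4 = 8.

8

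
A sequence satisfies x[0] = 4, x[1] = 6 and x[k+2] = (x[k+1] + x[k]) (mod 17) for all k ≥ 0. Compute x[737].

Computing terms: x[0] = 4, x[1] = 6, x[2] = 10, x[3] = 16, x[4] = 9, x[5] = 8, x[6] = 0, x[7] = 8, x[8] = 8, x[9] = 16, x[10] = 7, x[11] = 6, x[12] = 13, x[13] = 2, x[14] = 15, x[15] = 0, x[16] = 15, x[17] = 15, x[18] = 13, x[19] = 11, x[20] = 7, x[21] = 1, x[22] = 8, x[23] = 9, x[24] = 0, x[25] = 9, x[26] = 9, x[27] = 1, x[28] = 10, x[29] = 11, x[30] = 4, x[31] = 15, x[32] = 2, x[33] = 0, x[34] = 2, x[35] = 2, x[36] = 4, x[37] = 6.
Since (x[36], x[37]) = (x[0], x[1]) = (4, 6) (two consecutive terms determine the rest), the sequence is periodic with period 36.
So x[737] = x[0 + ((737-0) mod 36)] = x[17] = 15.

15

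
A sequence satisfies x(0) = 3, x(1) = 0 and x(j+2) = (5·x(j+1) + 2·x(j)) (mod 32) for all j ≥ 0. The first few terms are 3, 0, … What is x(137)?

6

x(0) = 3; x(1) = 0; x(2) = 6; x(3) = 30; x(4) = 2; x(5) = 6; x(6) = 2; x(7) = 22; x(8) = 18; x(9) = 6; x(10) = 2.
Since (x(9), x(10)) = (x(5), x(6)) = (6, 2) (two consecutive terms determine the rest), the sequence is eventually periodic: after a pre-period of length 5 it cycles with period 4.
For j ≥ 5, x(j) depends only on (j - 5) mod 4. (137 - 5) mod 4 = 0, so x(137) = x(5) = 6.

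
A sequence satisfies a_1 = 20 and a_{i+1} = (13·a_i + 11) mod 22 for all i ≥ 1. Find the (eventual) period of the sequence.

We have a_1 = 20,  a_2 = 7,  a_3 = 14,  a_4 = 17,  a_5 = 12,  a_6 = 13,  a_7 = 4,  a_8 = 19,  a_9 = 16,  a_{10} = 21,  a_{11} = 20.
Since a_{11} = a_1 = 20, the sequence is periodic with period 10.

10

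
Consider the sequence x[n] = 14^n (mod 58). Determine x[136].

16

We have x[0] = 1,  x[1] = 14,  x[2] = 22,  x[3] = 18,  x[4] = 20,  x[5] = 48,  x[6] = 34,  x[7] = 12,  x[8] = 52,  x[9] = 32,  x[10] = 42,  x[11] = 8,  x[12] = 54,  x[13] = 2,  x[14] = 28,  x[15] = 44,  x[16] = 36,  x[17] = 40,  x[18] = 38,  x[19] = 10,  x[20] = 24,  x[21] = 46,  x[22] = 6,  x[23] = 26,  x[24] = 16,  x[25] = 50,  x[26] = 4,  x[27] = 56,  x[28] = 30,  x[29] = 14.
Since x[29] = x[1] = 14, the sequence is eventually periodic: after a pre-period of length 1 it cycles with period 28.
For n ≥ 1, x[n] depends only on (n - 1) mod 28. (136 - 1) mod 28 = 23, so x[136] = x[24] = 16.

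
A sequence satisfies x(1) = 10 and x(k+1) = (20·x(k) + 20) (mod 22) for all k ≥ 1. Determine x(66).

10

We have x(1) = 10,  x(2) = 0,  x(3) = 20,  x(4) = 2,  x(5) = 16,  x(6) = 10.
Since x(6) = x(1) = 10, the sequence is periodic with period 5.
(66 - 1) mod 5 = 0, so x(66) = x(1) = 10.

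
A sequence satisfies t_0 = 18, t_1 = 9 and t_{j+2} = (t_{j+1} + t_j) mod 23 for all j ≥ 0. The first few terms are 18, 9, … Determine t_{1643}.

20

We have t_0 = 18,  t_1 = 9,  t_2 = 4,  t_3 = 13,  t_4 = 17,  t_5 = 7,  t_6 = 1,  t_7 = 8,  t_8 = 9,  t_9 = 17,  t_{10} = 3,  t_{11} = 20,  t_{12} = 0,  t_{13} = 20,  t_{14} = 20,  t_{15} = 17,  t_{16} = 14,  t_{17} = 8,  t_{18} = 22,  t_{19} = 7,  t_{20} = 6,  t_{21} = 13,  t_{22} = 19,  t_{23} = 9,  t_{24} = 5,  t_{25} = 14,  t_{26} = 19,  t_{27} = 10,  t_{28} = 6,  t_{29} = 16,  t_{30} = 22,  t_{31} = 15,  t_{32} = 14,  t_{33} = 6,  t_{34} = 20,  t_{35} = 3,  t_{36} = 0,  t_{37} = 3,  t_{38} = 3,  t_{39} = 6,  t_{40} = 9,  t_{41} = 15,  t_{42} = 1,  t_{43} = 16,  t_{44} = 17,  t_{45} = 10,  t_{46} = 4,  t_{47} = 14,  t_{48} = 18,  t_{49} = 9.
Since (t_{48}, t_{49}) = (t_0, t_1) = (18, 9) (two consecutive terms determine the rest), the sequence is periodic with period 48.
So t_{1643} = t_{0 + ((1643-0) mod 48)} = t_{11} = 20.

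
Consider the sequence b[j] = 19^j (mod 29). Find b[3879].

b[1] = 19, b[2] = 13, b[3] = 15, b[4] = 24, b[5] = 21, b[6] = 22, b[7] = 12, b[8] = 25, b[9] = 11, b[10] = 6, b[11] = 27, b[12] = 20, b[13] = 3, b[14] = 28, b[15] = 10, b[16] = 16, b[17] = 14, b[18] = 5, b[19] = 8, b[20] = 7, b[21] = 17, b[22] = 4, b[23] = 18, b[24] = 23, b[25] = 2, b[26] = 9, b[27] = 26, b[28] = 1, b[29] = 19.
The sequence repeats with period 28.
So b[3879] = b[1 + ((3879-1) mod 28)] = b[15] = 10.

10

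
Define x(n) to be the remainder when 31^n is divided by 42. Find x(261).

13

Listing terms: x(0) = 1; x(1) = 31; x(2) = 37; x(3) = 13; x(4) = 25; x(5) = 19; x(6) = 1.
The sequence repeats with period 6.
(261 - 0) mod 6 = 3, so x(261) = x(3) = 13.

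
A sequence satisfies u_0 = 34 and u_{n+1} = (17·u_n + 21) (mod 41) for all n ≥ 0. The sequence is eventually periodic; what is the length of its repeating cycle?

We have u_0 = 34; u_1 = 25; u_2 = 36; u_3 = 18; u_4 = 40; u_5 = 4; u_6 = 7; u_7 = 17; u_8 = 23; u_9 = 2; u_{10} = 14; u_{11} = 13; u_{12} = 37; u_{13} = 35; u_{14} = 1; u_{15} = 38; u_{16} = 11; u_{17} = 3; u_{18} = 31; u_{19} = 15; u_{20} = 30; u_{21} = 39; u_{22} = 28; u_{23} = 5; u_{24} = 24; u_{25} = 19; u_{26} = 16; u_{27} = 6; u_{28} = 0; u_{29} = 21; u_{30} = 9; u_{31} = 10; u_{32} = 27; u_{33} = 29; u_{34} = 22; u_{35} = 26; u_{36} = 12; u_{37} = 20; u_{38} = 33; u_{39} = 8; u_{40} = 34.
The sequence repeats with period 40.

40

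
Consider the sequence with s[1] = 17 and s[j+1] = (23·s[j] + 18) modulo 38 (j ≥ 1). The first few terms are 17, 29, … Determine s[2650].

3

Listing terms: s[1] = 17, s[2] = 29, s[3] = 1, s[4] = 3, s[5] = 11, s[6] = 5, s[7] = 19, s[8] = 37, s[9] = 33, s[10] = 17.
The sequence repeats with period 9.
(2650 - 1) mod 9 = 3, so s[2650] = s[4] = 3.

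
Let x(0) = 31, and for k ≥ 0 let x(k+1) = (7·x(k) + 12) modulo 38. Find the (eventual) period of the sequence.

We have x(0) = 31,  x(1) = 1,  x(2) = 19,  x(3) = 31.
The sequence repeats with period 3.

3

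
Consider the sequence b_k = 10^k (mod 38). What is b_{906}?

b_1 = 10, b_2 = 24, b_3 = 12, b_4 = 6, b_5 = 22, b_6 = 30, b_7 = 34, b_8 = 36, b_9 = 18, b_{10} = 28, b_{11} = 14, b_{12} = 26, b_{13} = 32, b_{14} = 16, b_{15} = 8, b_{16} = 4, b_{17} = 2, b_{18} = 20, b_{19} = 10.
The sequence repeats with period 18.
So b_{906} = b_{1 + ((906-1) mod 18)} = b_6 = 30.

30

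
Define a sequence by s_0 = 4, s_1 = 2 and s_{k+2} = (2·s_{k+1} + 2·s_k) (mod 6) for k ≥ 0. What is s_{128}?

0

We have s_0 = 4; s_1 = 2; s_2 = 0; s_3 = 4; s_4 = 2.
Since (s_3, s_4) = (s_0, s_1) = (4, 2) (two consecutive terms determine the rest), the sequence is periodic with period 3.
(128 - 0) mod 3 = 2, so s_{128} = s_2 = 0.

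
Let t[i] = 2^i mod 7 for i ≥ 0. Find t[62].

4

Computing terms: t[0] = 1; t[1] = 2; t[2] = 4; t[3] = 1.
Since t[3] = t[0] = 1, the sequence is periodic with period 3.
So t[62] = t[0 + ((62-0) mod 3)] = t[2] = 4.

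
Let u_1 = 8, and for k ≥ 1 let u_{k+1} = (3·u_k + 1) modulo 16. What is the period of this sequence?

Listing terms: u_1 = 8; u_2 = 9; u_3 = 12; u_4 = 5; u_5 = 0; u_6 = 1; u_7 = 4; u_8 = 13; u_9 = 8.
The sequence repeats with period 8.

8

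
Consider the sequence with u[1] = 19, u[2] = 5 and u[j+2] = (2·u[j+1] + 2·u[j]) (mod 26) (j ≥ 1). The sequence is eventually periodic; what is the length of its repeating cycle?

12

u[1] = 19, u[2] = 5, u[3] = 22, u[4] = 2, u[5] = 22, u[6] = 22, u[7] = 10, u[8] = 12, u[9] = 18, u[10] = 8, u[11] = 0, u[12] = 16, u[13] = 6, u[14] = 18, u[15] = 22, u[16] = 2.
Since (u[15], u[16]) = (u[3], u[4]) = (22, 2) (two consecutive terms determine the rest), the sequence is eventually periodic: after a pre-period of length 2 it cycles with period 12.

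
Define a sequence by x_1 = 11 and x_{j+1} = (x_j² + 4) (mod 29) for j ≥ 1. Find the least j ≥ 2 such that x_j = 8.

We have x_1 = 11; x_2 = 9; x_3 = 27; x_4 = 8; x_5 = 10; x_6 = 17; x_7 = 3; x_8 = 13; x_9 = 28; x_{10} = 5; x_{11} = 0; x_{12} = 4; x_{13} = 20; x_{14} = 27.
Since x_{14} = x_3 = 27, the sequence is eventually periodic: after a pre-period of length 2 it cycles with period 11.
The value 8 first appears (with j ≥ 2) at x_4.

4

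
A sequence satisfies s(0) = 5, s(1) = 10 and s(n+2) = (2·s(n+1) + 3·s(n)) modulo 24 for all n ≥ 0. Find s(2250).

11

Listing terms: s(0) = 5,  s(1) = 10,  s(2) = 11,  s(3) = 4,  s(4) = 17,  s(5) = 22,  s(6) = 23,  s(7) = 16,  s(8) = 5,  s(9) = 10.
The sequence repeats with period 8.
So s(2250) = s(0 + ((2250-0) mod 8)) = s(2) = 11.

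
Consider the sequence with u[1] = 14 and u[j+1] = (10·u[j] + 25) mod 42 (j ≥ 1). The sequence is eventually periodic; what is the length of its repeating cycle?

6

Listing terms: u[1] = 14,  u[2] = 39,  u[3] = 37,  u[4] = 17,  u[5] = 27,  u[6] = 1,  u[7] = 35,  u[8] = 39.
Since u[8] = u[2] = 39, the sequence is eventually periodic: after a pre-period of length 1 it cycles with period 6.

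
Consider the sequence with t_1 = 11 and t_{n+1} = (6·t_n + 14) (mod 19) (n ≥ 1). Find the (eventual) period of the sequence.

9

We have t_1 = 11,  t_2 = 4,  t_3 = 0,  t_4 = 14,  t_5 = 3,  t_6 = 13,  t_7 = 16,  t_8 = 15,  t_9 = 9,  t_{10} = 11.
The sequence repeats with period 9.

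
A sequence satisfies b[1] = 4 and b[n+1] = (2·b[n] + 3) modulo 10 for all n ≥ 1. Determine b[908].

b[1] = 4, b[2] = 1, b[3] = 5, b[4] = 3, b[5] = 9, b[6] = 1.
Since b[6] = b[2] = 1, the sequence is eventually periodic: after a pre-period of length 1 it cycles with period 4.
For n ≥ 2, b[n] depends only on (n - 2) mod 4. (908 - 2) mod 4 = 2, so b[908] = b[4] = 3.

3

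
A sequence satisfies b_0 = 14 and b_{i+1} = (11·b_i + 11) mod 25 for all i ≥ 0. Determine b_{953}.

22

We have b_0 = 14,  b_1 = 15,  b_2 = 1,  b_3 = 22,  b_4 = 3,  b_5 = 19,  b_6 = 20,  b_7 = 6,  b_8 = 2,  b_9 = 8,  b_{10} = 24,  b_{11} = 0,  b_{12} = 11,  b_{13} = 7,  b_{14} = 13,  b_{15} = 4,  b_{16} = 5,  b_{17} = 16,  b_{18} = 12,  b_{19} = 18,  b_{20} = 9,  b_{21} = 10,  b_{22} = 21,  b_{23} = 17,  b_{24} = 23,  b_{25} = 14.
Since b_{25} = b_0 = 14, the sequence is periodic with period 25.
(953 - 0) mod 25 = 3, so b_{953} = b_3 = 22.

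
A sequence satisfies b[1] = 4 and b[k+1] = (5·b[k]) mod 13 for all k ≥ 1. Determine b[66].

7

Listing terms: b[1] = 4; b[2] = 7; b[3] = 9; b[4] = 6; b[5] = 4.
The sequence repeats with period 4.
So b[66] = b[1 + ((66-1) mod 4)] = b[2] = 7.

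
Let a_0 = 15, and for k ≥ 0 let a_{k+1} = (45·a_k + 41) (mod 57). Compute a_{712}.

32

Listing terms: a_0 = 15,  a_1 = 32,  a_2 = 56,  a_3 = 53,  a_4 = 32.
Since a_4 = a_1 = 32, the sequence is eventually periodic: after a pre-period of length 1 it cycles with period 3.
For k ≥ 1, a_k depends only on (k - 1) mod 3. (712 - 1) mod 3 = 0, so a_{712} = a_1 = 32.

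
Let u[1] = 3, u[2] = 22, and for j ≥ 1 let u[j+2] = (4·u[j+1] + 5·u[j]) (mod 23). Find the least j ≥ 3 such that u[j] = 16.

4

Listing terms: u[1] = 3,  u[2] = 22,  u[3] = 11,  u[4] = 16,  u[5] = 4,  u[6] = 4,  u[7] = 13,  u[8] = 3,  u[9] = 8,  u[10] = 1,  u[11] = 21,  u[12] = 20,  u[13] = 1,  u[14] = 12,  u[15] = 7,  u[16] = 19,  u[17] = 19,  u[18] = 10,  u[19] = 20,  u[20] = 15,  u[21] = 22,  u[22] = 2,  u[23] = 3,  u[24] = 22.
Since (u[23], u[24]) = (u[1], u[2]) = (3, 22) (two consecutive terms determine the rest), the sequence is periodic with period 22.
The value 16 first appears (with j ≥ 3) at u[4].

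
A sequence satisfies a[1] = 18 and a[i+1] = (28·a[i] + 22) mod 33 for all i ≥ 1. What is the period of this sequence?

We have a[1] = 18, a[2] = 31, a[3] = 32, a[4] = 27, a[5] = 19, a[6] = 26, a[7] = 24, a[8] = 1, a[9] = 17, a[10] = 3, a[11] = 7, a[12] = 20, a[13] = 21, a[14] = 16, a[15] = 8, a[16] = 15, a[17] = 13, a[18] = 23, a[19] = 6, a[20] = 25, a[21] = 29, a[22] = 9, a[23] = 10, a[24] = 5, a[25] = 30, a[26] = 4, a[27] = 2, a[28] = 12, a[29] = 28, a[30] = 14, a[31] = 18.
The sequence repeats with period 30.

30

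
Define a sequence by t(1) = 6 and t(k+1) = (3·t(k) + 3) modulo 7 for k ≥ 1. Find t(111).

3

We have t(1) = 6,  t(2) = 0,  t(3) = 3,  t(4) = 5,  t(5) = 4,  t(6) = 1,  t(7) = 6.
Since t(7) = t(1) = 6, the sequence is periodic with period 6.
So t(111) = t(1 + ((111-1) mod 6)) = t(3) = 3.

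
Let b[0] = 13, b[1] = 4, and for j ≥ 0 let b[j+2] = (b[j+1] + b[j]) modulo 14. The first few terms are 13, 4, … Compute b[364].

Computing terms: b[0] = 13; b[1] = 4; b[2] = 3; b[3] = 7; b[4] = 10; b[5] = 3; b[6] = 13; b[7] = 2; b[8] = 1; b[9] = 3; b[10] = 4; b[11] = 7; b[12] = 11; b[13] = 4; b[14] = 1; b[15] = 5; b[16] = 6; b[17] = 11; b[18] = 3; b[19] = 0; b[20] = 3; b[21] = 3; b[22] = 6; b[23] = 9; b[24] = 1; b[25] = 10; b[26] = 11; b[27] = 7; b[28] = 4; b[29] = 11; b[30] = 1; b[31] = 12; b[32] = 13; b[33] = 11; b[34] = 10; b[35] = 7; b[36] = 3; b[37] = 10; b[38] = 13; b[39] = 9; b[40] = 8; b[41] = 3; b[42] = 11; b[43] = 0; b[44] = 11; b[45] = 11; b[46] = 8; b[47] = 5; b[48] = 13; b[49] = 4.
The sequence repeats with period 48.
So b[364] = b[0 + ((364-0) mod 48)] = b[28] = 4.

4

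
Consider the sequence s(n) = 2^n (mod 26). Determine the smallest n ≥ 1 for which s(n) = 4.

2

s(0) = 1, s(1) = 2, s(2) = 4, s(3) = 8, s(4) = 16, s(5) = 6, s(6) = 12, s(7) = 24, s(8) = 22, s(9) = 18, s(10) = 10, s(11) = 20, s(12) = 14, s(13) = 2.
Since s(13) = s(1) = 2, the sequence is eventually periodic: after a pre-period of length 1 it cycles with period 12.
The value 4 first appears (with n ≥ 1) at s(2).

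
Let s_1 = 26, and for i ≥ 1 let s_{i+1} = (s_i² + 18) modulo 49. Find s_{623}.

Computing terms: s_1 = 26, s_2 = 8, s_3 = 33, s_4 = 29, s_5 = 26.
The sequence repeats with period 4.
(623 - 1) mod 4 = 2, so s_{623} = s_3 = 33.

33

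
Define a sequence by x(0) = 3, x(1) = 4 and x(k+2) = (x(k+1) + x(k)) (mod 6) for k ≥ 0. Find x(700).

Computing terms: x(0) = 3,  x(1) = 4,  x(2) = 1,  x(3) = 5,  x(4) = 0,  x(5) = 5,  x(6) = 5,  x(7) = 4,  x(8) = 3,  x(9) = 1,  x(10) = 4,  x(11) = 5,  x(12) = 3,  x(13) = 2,  x(14) = 5,  x(15) = 1,  x(16) = 0,  x(17) = 1,  x(18) = 1,  x(19) = 2,  x(20) = 3,  x(21) = 5,  x(22) = 2,  x(23) = 1,  x(24) = 3,  x(25) = 4.
The sequence repeats with period 24.
(700 - 0) mod 24 = 4, so x(700) = x(4) = 0.

0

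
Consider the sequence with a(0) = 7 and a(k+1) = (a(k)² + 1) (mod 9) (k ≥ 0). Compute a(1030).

5

We have a(0) = 7,  a(1) = 5,  a(2) = 8,  a(3) = 2,  a(4) = 5.
Since a(4) = a(1) = 5, the sequence is eventually periodic: after a pre-period of length 1 it cycles with period 3.
For k ≥ 1, a(k) depends only on (k - 1) mod 3. (1030 - 1) mod 3 = 0, so a(1030) = a(1) = 5.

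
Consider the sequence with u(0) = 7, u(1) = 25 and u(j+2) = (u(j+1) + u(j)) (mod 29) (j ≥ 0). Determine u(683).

u(0) = 7,  u(1) = 25,  u(2) = 3,  u(3) = 28,  u(4) = 2,  u(5) = 1,  u(6) = 3,  u(7) = 4,  u(8) = 7,  u(9) = 11,  u(10) = 18,  u(11) = 0,  u(12) = 18,  u(13) = 18,  u(14) = 7,  u(15) = 25.
Since (u(14), u(15)) = (u(0), u(1)) = (7, 25) (two consecutive terms determine the rest), the sequence is periodic with period 14.
So u(683) = u(0 + ((683-0) mod 14)) = u(11) = 0.

0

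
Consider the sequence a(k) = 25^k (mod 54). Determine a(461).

31

Listing terms: a(1) = 25, a(2) = 31, a(3) = 19, a(4) = 43, a(5) = 49, a(6) = 37, a(7) = 7, a(8) = 13, a(9) = 1, a(10) = 25.
The sequence repeats with period 9.
So a(461) = a(1 + ((461-1) mod 9)) = a(2) = 31.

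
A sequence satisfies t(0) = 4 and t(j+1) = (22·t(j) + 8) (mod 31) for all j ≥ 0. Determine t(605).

20

t(0) = 4, t(1) = 3, t(2) = 12, t(3) = 24, t(4) = 9, t(5) = 20, t(6) = 14, t(7) = 6, t(8) = 16, t(9) = 19, t(10) = 23, t(11) = 18, t(12) = 1, t(13) = 30, t(14) = 17, t(15) = 10, t(16) = 11, t(17) = 2, t(18) = 21, t(19) = 5, t(20) = 25, t(21) = 0, t(22) = 8, t(23) = 29, t(24) = 26, t(25) = 22, t(26) = 27, t(27) = 13, t(28) = 15, t(29) = 28, t(30) = 4.
Since t(30) = t(0) = 4, the sequence is periodic with period 30.
So t(605) = t(0 + ((605-0) mod 30)) = t(5) = 20.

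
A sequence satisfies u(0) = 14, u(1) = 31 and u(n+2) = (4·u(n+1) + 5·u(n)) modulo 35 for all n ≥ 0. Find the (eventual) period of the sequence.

Listing terms: u(0) = 14,  u(1) = 31,  u(2) = 19,  u(3) = 21,  u(4) = 4,  u(5) = 16,  u(6) = 14,  u(7) = 31.
Since (u(6), u(7)) = (u(0), u(1)) = (14, 31) (two consecutive terms determine the rest), the sequence is periodic with period 6.

6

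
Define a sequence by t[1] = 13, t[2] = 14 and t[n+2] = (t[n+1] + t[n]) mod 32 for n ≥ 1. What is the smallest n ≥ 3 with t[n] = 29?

t[1] = 13; t[2] = 14; t[3] = 27; t[4] = 9; t[5] = 4; t[6] = 13; t[7] = 17; t[8] = 30; t[9] = 15; t[10] = 13; t[11] = 28; t[12] = 9; t[13] = 5; t[14] = 14; t[15] = 19; t[16] = 1; t[17] = 20; t[18] = 21; t[19] = 9; t[20] = 30; t[21] = 7; t[22] = 5; t[23] = 12; t[24] = 17; t[25] = 29; t[26] = 14; t[27] = 11; t[28] = 25; t[29] = 4; t[30] = 29; t[31] = 1; t[32] = 30; t[33] = 31; t[34] = 29; t[35] = 28; t[36] = 25; t[37] = 21; t[38] = 14; t[39] = 3; t[40] = 17; t[41] = 20; t[42] = 5; t[43] = 25; t[44] = 30; t[45] = 23; t[46] = 21; t[47] = 12; t[48] = 1; t[49] = 13; t[50] = 14.
Since (t[49], t[50]) = (t[1], t[2]) = (13, 14) (two consecutive terms determine the rest), the sequence is periodic with period 48.
The value 29 first appears (with n ≥ 3) at t[25].

25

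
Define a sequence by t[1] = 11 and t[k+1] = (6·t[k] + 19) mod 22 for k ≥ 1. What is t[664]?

Listing terms: t[1] = 11; t[2] = 19; t[3] = 1; t[4] = 3; t[5] = 15; t[6] = 21; t[7] = 13; t[8] = 9; t[9] = 7; t[10] = 17; t[11] = 11.
Since t[11] = t[1] = 11, the sequence is periodic with period 10.
So t[664] = t[1 + ((664-1) mod 10)] = t[4] = 3.

3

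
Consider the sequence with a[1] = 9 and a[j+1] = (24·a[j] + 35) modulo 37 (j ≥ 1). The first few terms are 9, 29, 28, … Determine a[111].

a[1] = 9,  a[2] = 29,  a[3] = 28,  a[4] = 4,  a[5] = 20,  a[6] = 34,  a[7] = 0,  a[8] = 35,  a[9] = 24,  a[10] = 19,  a[11] = 10,  a[12] = 16,  a[13] = 12,  a[14] = 27,  a[15] = 17,  a[16] = 36,  a[17] = 11,  a[18] = 3,  a[19] = 33,  a[20] = 13,  a[21] = 14,  a[22] = 1,  a[23] = 22,  a[24] = 8,  a[25] = 5,  a[26] = 7,  a[27] = 18,  a[28] = 23,  a[29] = 32,  a[30] = 26,  a[31] = 30,  a[32] = 15,  a[33] = 25,  a[34] = 6,  a[35] = 31,  a[36] = 2,  a[37] = 9.
The sequence repeats with period 36.
So a[111] = a[1 + ((111-1) mod 36)] = a[3] = 28.

28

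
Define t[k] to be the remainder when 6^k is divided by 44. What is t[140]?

t[1] = 6, t[2] = 36, t[3] = 40, t[4] = 20, t[5] = 32, t[6] = 16, t[7] = 8, t[8] = 4, t[9] = 24, t[10] = 12, t[11] = 28, t[12] = 36.
Since t[12] = t[2] = 36, the sequence is eventually periodic: after a pre-period of length 1 it cycles with period 10.
For k ≥ 2, t[k] depends only on (k - 2) mod 10. (140 - 2) mod 10 = 8, so t[140] = t[10] = 12.

12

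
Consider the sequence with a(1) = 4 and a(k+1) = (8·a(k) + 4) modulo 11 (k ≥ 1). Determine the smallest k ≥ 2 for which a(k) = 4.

11

Listing terms: a(1) = 4; a(2) = 3; a(3) = 6; a(4) = 8; a(5) = 2; a(6) = 9; a(7) = 10; a(8) = 7; a(9) = 5; a(10) = 0; a(11) = 4.
Since a(11) = a(1) = 4, the sequence is periodic with period 10.
The value 4 next appears (with k ≥ 2) at a(11).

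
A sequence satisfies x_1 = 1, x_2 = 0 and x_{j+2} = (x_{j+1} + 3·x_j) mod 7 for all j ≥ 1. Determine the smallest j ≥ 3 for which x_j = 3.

3

x_1 = 1,  x_2 = 0,  x_3 = 3,  x_4 = 3,  x_5 = 5,  x_6 = 0,  x_7 = 1,  x_8 = 1,  x_9 = 4,  x_{10} = 0,  x_{11} = 5,  x_{12} = 5,  x_{13} = 6,  x_{14} = 0,  x_{15} = 4,  x_{16} = 4,  x_{17} = 2,  x_{18} = 0,  x_{19} = 6,  x_{20} = 6,  x_{21} = 3,  x_{22} = 0,  x_{23} = 2,  x_{24} = 2,  x_{25} = 1,  x_{26} = 0.
Since (x_{25}, x_{26}) = (x_1, x_2) = (1, 0) (two consecutive terms determine the rest), the sequence is periodic with period 24.
The value 3 first appears (with j ≥ 3) at x_3.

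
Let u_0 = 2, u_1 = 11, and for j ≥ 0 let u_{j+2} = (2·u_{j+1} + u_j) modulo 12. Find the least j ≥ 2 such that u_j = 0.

2

We have u_0 = 2, u_1 = 11, u_2 = 0, u_3 = 11, u_4 = 10, u_5 = 7, u_6 = 0, u_7 = 7, u_8 = 2, u_9 = 11.
Since (u_8, u_9) = (u_0, u_1) = (2, 11) (two consecutive terms determine the rest), the sequence is periodic with period 8.
The value 0 first appears (with j ≥ 2) at u_2.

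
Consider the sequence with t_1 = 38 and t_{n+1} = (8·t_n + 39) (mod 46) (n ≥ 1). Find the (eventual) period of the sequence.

11

Listing terms: t_1 = 38; t_2 = 21; t_3 = 23; t_4 = 39; t_5 = 29; t_6 = 41; t_7 = 45; t_8 = 31; t_9 = 11; t_{10} = 35; t_{11} = 43; t_{12} = 15; t_{13} = 21.
Since t_{13} = t_2 = 21, the sequence is eventually periodic: after a pre-period of length 1 it cycles with period 11.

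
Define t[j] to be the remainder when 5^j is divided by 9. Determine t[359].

Computing terms: t[0] = 1,  t[1] = 5,  t[2] = 7,  t[3] = 8,  t[4] = 4,  t[5] = 2,  t[6] = 1.
Since t[6] = t[0] = 1, the sequence is periodic with period 6.
(359 - 0) mod 6 = 5, so t[359] = t[5] = 2.

2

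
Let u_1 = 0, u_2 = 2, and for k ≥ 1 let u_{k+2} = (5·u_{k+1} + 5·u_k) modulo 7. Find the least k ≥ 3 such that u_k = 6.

We have u_1 = 0,  u_2 = 2,  u_3 = 3,  u_4 = 4,  u_5 = 0,  u_6 = 6,  u_7 = 2,  u_8 = 5,  u_9 = 0,  u_{10} = 4,  u_{11} = 6,  u_{12} = 1,  u_{13} = 0,  u_{14} = 5,  u_{15} = 4,  u_{16} = 3,  u_{17} = 0,  u_{18} = 1,  u_{19} = 5,  u_{20} = 2,  u_{21} = 0,  u_{22} = 3,  u_{23} = 1,  u_{24} = 6,  u_{25} = 0,  u_{26} = 2.
The sequence repeats with period 24.
The value 6 first appears (with k ≥ 3) at u_6.

6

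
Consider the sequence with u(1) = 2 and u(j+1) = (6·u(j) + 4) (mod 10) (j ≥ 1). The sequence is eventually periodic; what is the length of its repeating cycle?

Computing terms: u(1) = 2; u(2) = 6; u(3) = 0; u(4) = 4; u(5) = 8; u(6) = 2.
Since u(6) = u(1) = 2, the sequence is periodic with period 5.

5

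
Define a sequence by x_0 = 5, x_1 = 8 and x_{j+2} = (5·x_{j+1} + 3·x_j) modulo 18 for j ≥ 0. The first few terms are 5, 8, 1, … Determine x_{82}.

4

x_0 = 5, x_1 = 8, x_2 = 1, x_3 = 11, x_4 = 4, x_5 = 17, x_6 = 7, x_7 = 14, x_8 = 1, x_9 = 11.
Since (x_8, x_9) = (x_2, x_3) = (1, 11) (two consecutive terms determine the rest), the sequence is eventually periodic: after a pre-period of length 2 it cycles with period 6.
For j ≥ 2, x_j depends only on (j - 2) mod 6. (82 - 2) mod 6 = 2, so x_{82} = x_4 = 4.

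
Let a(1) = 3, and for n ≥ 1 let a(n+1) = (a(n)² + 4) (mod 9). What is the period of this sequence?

3

a(1) = 3; a(2) = 4; a(3) = 2; a(4) = 8; a(5) = 5; a(6) = 2.
Since a(6) = a(3) = 2, the sequence is eventually periodic: after a pre-period of length 2 it cycles with period 3.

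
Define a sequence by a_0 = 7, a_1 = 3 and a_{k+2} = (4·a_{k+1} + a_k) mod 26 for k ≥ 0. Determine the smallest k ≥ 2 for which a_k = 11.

11

We have a_0 = 7, a_1 = 3, a_2 = 19, a_3 = 1, a_4 = 23, a_5 = 15, a_6 = 5, a_7 = 9, a_8 = 15, a_9 = 17, a_{10} = 5, a_{11} = 11, a_{12} = 23, a_{13} = 25, a_{14} = 19, a_{15} = 23, a_{16} = 7, a_{17} = 25, a_{18} = 3, a_{19} = 11, a_{20} = 21, a_{21} = 17, a_{22} = 11, a_{23} = 9, a_{24} = 21, a_{25} = 15, a_{26} = 3, a_{27} = 1, a_{28} = 7, a_{29} = 3.
The sequence repeats with period 28.
The value 11 first appears (with k ≥ 2) at a_{11}.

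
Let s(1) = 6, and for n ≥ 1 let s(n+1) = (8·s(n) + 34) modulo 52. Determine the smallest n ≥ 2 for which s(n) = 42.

4

Computing terms: s(1) = 6,  s(2) = 30,  s(3) = 14,  s(4) = 42,  s(5) = 6.
The sequence repeats with period 4.
The value 42 first appears (with n ≥ 2) at s(4).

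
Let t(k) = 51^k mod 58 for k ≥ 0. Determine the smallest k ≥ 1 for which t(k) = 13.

t(0) = 1; t(1) = 51; t(2) = 49; t(3) = 5; t(4) = 23; t(5) = 13; t(6) = 25; t(7) = 57; t(8) = 7; t(9) = 9; t(10) = 53; t(11) = 35; t(12) = 45; t(13) = 33; t(14) = 1.
Since t(14) = t(0) = 1, the sequence is periodic with period 14.
The value 13 first appears (with k ≥ 1) at t(5).

5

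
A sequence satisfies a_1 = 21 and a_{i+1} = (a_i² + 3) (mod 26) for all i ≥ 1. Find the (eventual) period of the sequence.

Computing terms: a_1 = 21,  a_2 = 2,  a_3 = 7,  a_4 = 0,  a_5 = 3,  a_6 = 12,  a_7 = 17,  a_8 = 6,  a_9 = 13,  a_{10} = 16,  a_{11} = 25,  a_{12} = 4,  a_{13} = 19,  a_{14} = 0.
Since a_{14} = a_4 = 0, the sequence is eventually periodic: after a pre-period of length 3 it cycles with period 10.

10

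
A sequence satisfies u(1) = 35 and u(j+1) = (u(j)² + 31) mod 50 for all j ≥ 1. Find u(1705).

u(1) = 35, u(2) = 6, u(3) = 17, u(4) = 20, u(5) = 31, u(6) = 42, u(7) = 45, u(8) = 6.
Since u(8) = u(2) = 6, the sequence is eventually periodic: after a pre-period of length 1 it cycles with period 6.
For j ≥ 2, u(j) depends only on (j - 2) mod 6. (1705 - 2) mod 6 = 5, so u(1705) = u(7) = 45.

45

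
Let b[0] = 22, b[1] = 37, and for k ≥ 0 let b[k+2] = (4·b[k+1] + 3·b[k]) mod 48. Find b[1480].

22

b[0] = 22; b[1] = 37; b[2] = 22; b[3] = 7; b[4] = 46; b[5] = 13; b[6] = 46; b[7] = 31; b[8] = 22; b[9] = 37.
Since (b[8], b[9]) = (b[0], b[1]) = (22, 37) (two consecutive terms determine the rest), the sequence is periodic with period 8.
(1480 - 0) mod 8 = 0, so b[1480] = b[0] = 22.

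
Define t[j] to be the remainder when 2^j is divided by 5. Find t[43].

3

t[0] = 1,  t[1] = 2,  t[2] = 4,  t[3] = 3,  t[4] = 1.
Since t[4] = t[0] = 1, the sequence is periodic with period 4.
(43 - 0) mod 4 = 3, so t[43] = t[3] = 3.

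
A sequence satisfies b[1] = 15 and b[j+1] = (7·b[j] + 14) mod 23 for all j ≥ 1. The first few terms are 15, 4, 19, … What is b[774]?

9

Listing terms: b[1] = 15,  b[2] = 4,  b[3] = 19,  b[4] = 9,  b[5] = 8,  b[6] = 1,  b[7] = 21,  b[8] = 0,  b[9] = 14,  b[10] = 20,  b[11] = 16,  b[12] = 11,  b[13] = 22,  b[14] = 7,  b[15] = 17,  b[16] = 18,  b[17] = 2,  b[18] = 5,  b[19] = 3,  b[20] = 12,  b[21] = 6,  b[22] = 10,  b[23] = 15.
The sequence repeats with period 22.
So b[774] = b[1 + ((774-1) mod 22)] = b[4] = 9.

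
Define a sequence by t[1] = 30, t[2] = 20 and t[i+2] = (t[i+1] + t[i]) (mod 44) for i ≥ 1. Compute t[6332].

20

We have t[1] = 30, t[2] = 20, t[3] = 6, t[4] = 26, t[5] = 32, t[6] = 14, t[7] = 2, t[8] = 16, t[9] = 18, t[10] = 34, t[11] = 8, t[12] = 42, t[13] = 6, t[14] = 4, t[15] = 10, t[16] = 14, t[17] = 24, t[18] = 38, t[19] = 18, t[20] = 12, t[21] = 30, t[22] = 42, t[23] = 28, t[24] = 26, t[25] = 10, t[26] = 36, t[27] = 2, t[28] = 38, t[29] = 40, t[30] = 34, t[31] = 30, t[32] = 20.
The sequence repeats with period 30.
(6332 - 1) mod 30 = 1, so t[6332] = t[2] = 20.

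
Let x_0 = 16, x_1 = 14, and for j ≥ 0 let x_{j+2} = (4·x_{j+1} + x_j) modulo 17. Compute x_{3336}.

16

x_0 = 16,  x_1 = 14,  x_2 = 4,  x_3 = 13,  x_4 = 5,  x_5 = 16,  x_6 = 1,  x_7 = 3,  x_8 = 13,  x_9 = 4,  x_{10} = 12,  x_{11} = 1,  x_{12} = 16,  x_{13} = 14.
Since (x_{12}, x_{13}) = (x_0, x_1) = (16, 14) (two consecutive terms determine the rest), the sequence is periodic with period 12.
(3336 - 0) mod 12 = 0, so x_{3336} = x_0 = 16.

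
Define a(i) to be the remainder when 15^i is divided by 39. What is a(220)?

We have a(0) = 1; a(1) = 15; a(2) = 30; a(3) = 21; a(4) = 3; a(5) = 6; a(6) = 12; a(7) = 24; a(8) = 9; a(9) = 18; a(10) = 36; a(11) = 33; a(12) = 27; a(13) = 15.
Since a(13) = a(1) = 15, the sequence is eventually periodic: after a pre-period of length 1 it cycles with period 12.
For i ≥ 1, a(i) depends only on (i - 1) mod 12. (220 - 1) mod 12 = 3, so a(220) = a(4) = 3.

3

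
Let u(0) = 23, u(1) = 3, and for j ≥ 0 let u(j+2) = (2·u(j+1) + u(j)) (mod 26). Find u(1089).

25

We have u(0) = 23, u(1) = 3, u(2) = 3, u(3) = 9, u(4) = 21, u(5) = 25, u(6) = 19, u(7) = 11, u(8) = 15, u(9) = 15, u(10) = 19, u(11) = 1, u(12) = 21, u(13) = 17, u(14) = 3, u(15) = 23, u(16) = 23, u(17) = 17, u(18) = 5, u(19) = 1, u(20) = 7, u(21) = 15, u(22) = 11, u(23) = 11, u(24) = 7, u(25) = 25, u(26) = 5, u(27) = 9, u(28) = 23, u(29) = 3.
The sequence repeats with period 28.
(1089 - 0) mod 28 = 25, so u(1089) = u(25) = 25.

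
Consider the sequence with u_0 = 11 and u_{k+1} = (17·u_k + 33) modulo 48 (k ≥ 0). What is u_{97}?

28

We have u_0 = 11,  u_1 = 28,  u_2 = 29,  u_3 = 46,  u_4 = 47,  u_5 = 16,  u_6 = 17,  u_7 = 34,  u_8 = 35,  u_9 = 4,  u_{10} = 5,  u_{11} = 22,  u_{12} = 23,  u_{13} = 40,  u_{14} = 41,  u_{15} = 10,  u_{16} = 11.
The sequence repeats with period 16.
So u_{97} = u_{0 + ((97-0) mod 16)} = u_1 = 28.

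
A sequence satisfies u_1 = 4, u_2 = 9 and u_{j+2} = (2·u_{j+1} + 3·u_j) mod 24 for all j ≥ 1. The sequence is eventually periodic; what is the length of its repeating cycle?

We have u_1 = 4, u_2 = 9, u_3 = 6, u_4 = 15, u_5 = 0, u_6 = 21, u_7 = 18, u_8 = 3, u_9 = 12, u_{10} = 9, u_{11} = 6.
Since (u_{10}, u_{11}) = (u_2, u_3) = (9, 6) (two consecutive terms determine the rest), the sequence is eventually periodic: after a pre-period of length 1 it cycles with period 8.

8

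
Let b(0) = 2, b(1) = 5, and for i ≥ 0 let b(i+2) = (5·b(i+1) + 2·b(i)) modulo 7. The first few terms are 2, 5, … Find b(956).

b(0) = 2,  b(1) = 5,  b(2) = 1,  b(3) = 1,  b(4) = 0,  b(5) = 2,  b(6) = 3,  b(7) = 5,  b(8) = 3,  b(9) = 4,  b(10) = 5,  b(11) = 5,  b(12) = 0,  b(13) = 3,  b(14) = 1,  b(15) = 4,  b(16) = 1,  b(17) = 6,  b(18) = 4,  b(19) = 4,  b(20) = 0,  b(21) = 1,  b(22) = 5,  b(23) = 6,  b(24) = 5,  b(25) = 2,  b(26) = 6,  b(27) = 6,  b(28) = 0,  b(29) = 5,  b(30) = 4,  b(31) = 2,  b(32) = 4,  b(33) = 3,  b(34) = 2,  b(35) = 2,  b(36) = 0,  b(37) = 4,  b(38) = 6,  b(39) = 3,  b(40) = 6,  b(41) = 1,  b(42) = 3,  b(43) = 3,  b(44) = 0,  b(45) = 6,  b(46) = 2,  b(47) = 1,  b(48) = 2,  b(49) = 5.
The sequence repeats with period 48.
So b(956) = b(0 + ((956-0) mod 48)) = b(44) = 0.

0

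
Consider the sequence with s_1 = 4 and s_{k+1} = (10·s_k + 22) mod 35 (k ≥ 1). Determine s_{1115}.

7

s_1 = 4, s_2 = 27, s_3 = 12, s_4 = 2, s_5 = 7, s_6 = 22, s_7 = 32, s_8 = 27.
Since s_8 = s_2 = 27, the sequence is eventually periodic: after a pre-period of length 1 it cycles with period 6.
For k ≥ 2, s_k depends only on (k - 2) mod 6. (1115 - 2) mod 6 = 3, so s_{1115} = s_5 = 7.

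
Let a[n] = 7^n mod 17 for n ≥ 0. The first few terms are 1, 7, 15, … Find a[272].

Computing terms: a[0] = 1; a[1] = 7; a[2] = 15; a[3] = 3; a[4] = 4; a[5] = 11; a[6] = 9; a[7] = 12; a[8] = 16; a[9] = 10; a[10] = 2; a[11] = 14; a[12] = 13; a[13] = 6; a[14] = 8; a[15] = 5; a[16] = 1.
Since a[16] = a[0] = 1, the sequence is periodic with period 16.
So a[272] = a[0 + ((272-0) mod 16)] = a[0] = 1.

1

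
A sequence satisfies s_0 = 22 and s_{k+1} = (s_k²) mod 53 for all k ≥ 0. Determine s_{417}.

We have s_0 = 22,  s_1 = 7,  s_2 = 49,  s_3 = 16,  s_4 = 44,  s_5 = 28,  s_6 = 42,  s_7 = 15,  s_8 = 13,  s_9 = 10,  s_{10} = 47,  s_{11} = 36,  s_{12} = 24,  s_{13} = 46,  s_{14} = 49.
Since s_{14} = s_2 = 49, the sequence is eventually periodic: after a pre-period of length 2 it cycles with period 12.
For k ≥ 2, s_k depends only on (k - 2) mod 12. (417 - 2) mod 12 = 7, so s_{417} = s_9 = 10.

10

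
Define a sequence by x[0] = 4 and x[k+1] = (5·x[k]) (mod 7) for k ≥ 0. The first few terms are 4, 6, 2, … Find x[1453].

6

x[0] = 4,  x[1] = 6,  x[2] = 2,  x[3] = 3,  x[4] = 1,  x[5] = 5,  x[6] = 4.
Since x[6] = x[0] = 4, the sequence is periodic with period 6.
(1453 - 0) mod 6 = 1, so x[1453] = x[1] = 6.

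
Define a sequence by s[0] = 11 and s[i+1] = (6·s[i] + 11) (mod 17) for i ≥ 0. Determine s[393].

Listing terms: s[0] = 11, s[1] = 9, s[2] = 14, s[3] = 10, s[4] = 3, s[5] = 12, s[6] = 15, s[7] = 16, s[8] = 5, s[9] = 7, s[10] = 2, s[11] = 6, s[12] = 13, s[13] = 4, s[14] = 1, s[15] = 0, s[16] = 11.
The sequence repeats with period 16.
(393 - 0) mod 16 = 9, so s[393] = s[9] = 7.

7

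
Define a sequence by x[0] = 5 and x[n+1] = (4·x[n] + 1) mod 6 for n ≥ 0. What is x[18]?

5

Listing terms: x[0] = 5; x[1] = 3; x[2] = 1; x[3] = 5.
The sequence repeats with period 3.
So x[18] = x[0 + ((18-0) mod 3)] = x[0] = 5.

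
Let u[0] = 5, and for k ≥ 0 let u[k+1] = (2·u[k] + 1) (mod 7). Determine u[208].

4

Computing terms: u[0] = 5,  u[1] = 4,  u[2] = 2,  u[3] = 5.
Since u[3] = u[0] = 5, the sequence is periodic with period 3.
(208 - 0) mod 3 = 1, so u[208] = u[1] = 4.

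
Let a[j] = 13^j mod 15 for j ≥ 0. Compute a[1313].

Computing terms: a[0] = 1, a[1] = 13, a[2] = 4, a[3] = 7, a[4] = 1.
The sequence repeats with period 4.
(1313 - 0) mod 4 = 1, so a[1313] = a[1] = 13.

13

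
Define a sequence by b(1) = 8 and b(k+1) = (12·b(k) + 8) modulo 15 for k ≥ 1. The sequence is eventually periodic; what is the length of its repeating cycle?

4

We have b(1) = 8,  b(2) = 14,  b(3) = 11,  b(4) = 5,  b(5) = 8.
Since b(5) = b(1) = 8, the sequence is periodic with period 4.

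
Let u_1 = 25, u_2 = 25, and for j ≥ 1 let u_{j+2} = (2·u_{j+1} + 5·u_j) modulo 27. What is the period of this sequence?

9

Computing terms: u_1 = 25,  u_2 = 25,  u_3 = 13,  u_4 = 16,  u_5 = 16,  u_6 = 4,  u_7 = 7,  u_8 = 7,  u_9 = 22,  u_{10} = 25,  u_{11} = 25.
The sequence repeats with period 9.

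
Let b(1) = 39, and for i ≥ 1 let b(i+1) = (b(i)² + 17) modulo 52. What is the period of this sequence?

Listing terms: b(1) = 39; b(2) = 30; b(3) = 33; b(4) = 14; b(5) = 5; b(6) = 42; b(7) = 13; b(8) = 30.
Since b(8) = b(2) = 30, the sequence is eventually periodic: after a pre-period of length 1 it cycles with period 6.

6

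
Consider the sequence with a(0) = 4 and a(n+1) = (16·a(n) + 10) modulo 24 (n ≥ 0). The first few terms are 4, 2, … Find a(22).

2

a(0) = 4; a(1) = 2; a(2) = 18; a(3) = 10; a(4) = 2.
Since a(4) = a(1) = 2, the sequence is eventually periodic: after a pre-period of length 1 it cycles with period 3.
For n ≥ 1, a(n) depends only on (n - 1) mod 3. (22 - 1) mod 3 = 0, so a(22) = a(1) = 2.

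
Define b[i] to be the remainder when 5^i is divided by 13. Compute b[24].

Computing terms: b[1] = 5,  b[2] = 12,  b[3] = 8,  b[4] = 1,  b[5] = 5.
The sequence repeats with period 4.
(24 - 1) mod 4 = 3, so b[24] = b[4] = 1.

1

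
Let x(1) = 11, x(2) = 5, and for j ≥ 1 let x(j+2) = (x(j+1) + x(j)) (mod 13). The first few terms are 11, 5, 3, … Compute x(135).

x(1) = 11, x(2) = 5, x(3) = 3, x(4) = 8, x(5) = 11, x(6) = 6, x(7) = 4, x(8) = 10, x(9) = 1, x(10) = 11, x(11) = 12, x(12) = 10, x(13) = 9, x(14) = 6, x(15) = 2, x(16) = 8, x(17) = 10, x(18) = 5, x(19) = 2, x(20) = 7, x(21) = 9, x(22) = 3, x(23) = 12, x(24) = 2, x(25) = 1, x(26) = 3, x(27) = 4, x(28) = 7, x(29) = 11, x(30) = 5.
Since (x(29), x(30)) = (x(1), x(2)) = (11, 5) (two consecutive terms determine the rest), the sequence is periodic with period 28.
So x(135) = x(1 + ((135-1) mod 28)) = x(23) = 12.

12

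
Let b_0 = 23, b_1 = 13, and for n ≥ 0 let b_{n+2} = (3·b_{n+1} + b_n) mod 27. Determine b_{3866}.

We have b_0 = 23,  b_1 = 13,  b_2 = 8,  b_3 = 10,  b_4 = 11,  b_5 = 16,  b_6 = 5,  b_7 = 4,  b_8 = 17,  b_9 = 1,  b_{10} = 20,  b_{11} = 7,  b_{12} = 14,  b_{13} = 22,  b_{14} = 26,  b_{15} = 19,  b_{16} = 2,  b_{17} = 25,  b_{18} = 23,  b_{19} = 13.
The sequence repeats with period 18.
So b_{3866} = b_{0 + ((3866-0) mod 18)} = b_{14} = 26.

26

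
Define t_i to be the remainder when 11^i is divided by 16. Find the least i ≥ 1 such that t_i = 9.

Listing terms: t_0 = 1,  t_1 = 11,  t_2 = 9,  t_3 = 3,  t_4 = 1.
The sequence repeats with period 4.
The value 9 first appears (with i ≥ 1) at t_2.

2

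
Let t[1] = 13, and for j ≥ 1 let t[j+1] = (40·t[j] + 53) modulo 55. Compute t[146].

28

We have t[1] = 13,  t[2] = 23,  t[3] = 38,  t[4] = 33,  t[5] = 53,  t[6] = 28,  t[7] = 18,  t[8] = 3,  t[9] = 8,  t[10] = 43,  t[11] = 13.
Since t[11] = t[1] = 13, the sequence is periodic with period 10.
(146 - 1) mod 10 = 5, so t[146] = t[6] = 28.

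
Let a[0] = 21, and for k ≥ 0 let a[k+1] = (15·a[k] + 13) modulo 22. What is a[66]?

We have a[0] = 21,  a[1] = 20,  a[2] = 5,  a[3] = 0,  a[4] = 13,  a[5] = 10,  a[6] = 9,  a[7] = 16,  a[8] = 11,  a[9] = 2,  a[10] = 21.
The sequence repeats with period 10.
(66 - 0) mod 10 = 6, so a[66] = a[6] = 9.

9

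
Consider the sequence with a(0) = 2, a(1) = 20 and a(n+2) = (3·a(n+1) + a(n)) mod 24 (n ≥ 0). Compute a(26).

14

a(0) = 2, a(1) = 20, a(2) = 14, a(3) = 14, a(4) = 8, a(5) = 14, a(6) = 2, a(7) = 20.
Since (a(6), a(7)) = (a(0), a(1)) = (2, 20) (two consecutive terms determine the rest), the sequence is periodic with period 6.
(26 - 0) mod 6 = 2, so a(26) = a(2) = 14.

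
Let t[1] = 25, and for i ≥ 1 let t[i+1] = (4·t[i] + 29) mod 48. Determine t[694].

Computing terms: t[1] = 25,  t[2] = 33,  t[3] = 17,  t[4] = 1,  t[5] = 33.
Since t[5] = t[2] = 33, the sequence is eventually periodic: after a pre-period of length 1 it cycles with period 3.
For i ≥ 2, t[i] depends only on (i - 2) mod 3. (694 - 2) mod 3 = 2, so t[694] = t[4] = 1.

1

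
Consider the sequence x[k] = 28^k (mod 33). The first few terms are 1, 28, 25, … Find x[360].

1

x[0] = 1; x[1] = 28; x[2] = 25; x[3] = 7; x[4] = 31; x[5] = 10; x[6] = 16; x[7] = 19; x[8] = 4; x[9] = 13; x[10] = 1.
The sequence repeats with period 10.
So x[360] = x[0 + ((360-0) mod 10)] = x[0] = 1.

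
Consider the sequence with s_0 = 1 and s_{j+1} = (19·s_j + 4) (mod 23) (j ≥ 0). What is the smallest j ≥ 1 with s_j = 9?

Computing terms: s_0 = 1; s_1 = 0; s_2 = 4; s_3 = 11; s_4 = 6; s_5 = 3; s_6 = 15; s_7 = 13; s_8 = 21; s_9 = 12; s_{10} = 2; s_{11} = 19; s_{12} = 20; s_{13} = 16; s_{14} = 9; s_{15} = 14; s_{16} = 17; s_{17} = 5; s_{18} = 7; s_{19} = 22; s_{20} = 8; s_{21} = 18; s_{22} = 1.
The sequence repeats with period 22.
The value 9 first appears (with j ≥ 1) at s_{14}.

14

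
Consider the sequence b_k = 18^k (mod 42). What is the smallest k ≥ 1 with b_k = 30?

2

We have b_0 = 1; b_1 = 18; b_2 = 30; b_3 = 36; b_4 = 18.
Since b_4 = b_1 = 18, the sequence is eventually periodic: after a pre-period of length 1 it cycles with period 3.
The value 30 first appears (with k ≥ 1) at b_2.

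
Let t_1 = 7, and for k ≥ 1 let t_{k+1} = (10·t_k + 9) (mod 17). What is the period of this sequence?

16

We have t_1 = 7,  t_2 = 11,  t_3 = 0,  t_4 = 9,  t_5 = 14,  t_6 = 13,  t_7 = 3,  t_8 = 5,  t_9 = 8,  t_{10} = 4,  t_{11} = 15,  t_{12} = 6,  t_{13} = 1,  t_{14} = 2,  t_{15} = 12,  t_{16} = 10,  t_{17} = 7.
The sequence repeats with period 16.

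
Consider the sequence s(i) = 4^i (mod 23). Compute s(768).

Listing terms: s(1) = 4,  s(2) = 16,  s(3) = 18,  s(4) = 3,  s(5) = 12,  s(6) = 2,  s(7) = 8,  s(8) = 9,  s(9) = 13,  s(10) = 6,  s(11) = 1,  s(12) = 4.
Since s(12) = s(1) = 4, the sequence is periodic with period 11.
So s(768) = s(1 + ((768-1) mod 11)) = s(9) = 13.

13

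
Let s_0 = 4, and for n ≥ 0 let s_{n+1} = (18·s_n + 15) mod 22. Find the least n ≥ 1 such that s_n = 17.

4

Listing terms: s_0 = 4, s_1 = 21, s_2 = 19, s_3 = 5, s_4 = 17, s_5 = 13, s_6 = 7, s_7 = 9, s_8 = 1, s_9 = 11, s_{10} = 15, s_{11} = 21.
Since s_{11} = s_1 = 21, the sequence is eventually periodic: after a pre-period of length 1 it cycles with period 10.
The value 17 first appears (with n ≥ 1) at s_4.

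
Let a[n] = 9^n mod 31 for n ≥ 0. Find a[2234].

Computing terms: a[0] = 1, a[1] = 9, a[2] = 19, a[3] = 16, a[4] = 20, a[5] = 25, a[6] = 8, a[7] = 10, a[8] = 28, a[9] = 4, a[10] = 5, a[11] = 14, a[12] = 2, a[13] = 18, a[14] = 7, a[15] = 1.
Since a[15] = a[0] = 1, the sequence is periodic with period 15.
(2234 - 0) mod 15 = 14, so a[2234] = a[14] = 7.

7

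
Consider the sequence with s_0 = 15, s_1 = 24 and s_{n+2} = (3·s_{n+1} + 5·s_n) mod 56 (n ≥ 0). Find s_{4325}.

35

Listing terms: s_0 = 15; s_1 = 24; s_2 = 35; s_3 = 1; s_4 = 10; s_5 = 35; s_6 = 43; s_7 = 24; s_8 = 7; s_9 = 29; s_{10} = 10; s_{11} = 7; s_{12} = 15; s_{13} = 24.
The sequence repeats with period 12.
(4325 - 0) mod 12 = 5, so s_{4325} = s_5 = 35.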